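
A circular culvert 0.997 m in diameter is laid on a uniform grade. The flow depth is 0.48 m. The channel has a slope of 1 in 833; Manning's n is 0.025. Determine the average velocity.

For a circular section of diameter D = 0.997 m at depth y = 0.48 m, the central angle is θ = 2 arccos(1 − 2y/D) = 3.067 rad. Then A = (D²/8)(θ − sin θ) = 0.3719 m² and P = Dθ/2 = 1.529 m.
Hydraulic radius R = A/P = 0.3719/1.529 = 0.2432 m.
From Manning's equation, V = (1/n) R^(2/3) S^(1/2) = (1/0.025) × 0.2432^(2/3) × 0.0012^(1/2) = 0.54 m/s.

V = 0.54 m/s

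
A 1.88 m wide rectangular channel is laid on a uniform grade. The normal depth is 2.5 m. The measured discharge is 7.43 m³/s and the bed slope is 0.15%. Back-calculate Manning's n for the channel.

n = 0.019

Flow area A = b·y = 1.88 × 2.5 = 4.7 m². Wetted perimeter P = b + 2y = 1.88 + 2×2.5 = 6.88 m.
Hydraulic radius R = A/P = 4.7/6.88 = 0.6831 m.
Rearranging Manning's equation: n = (1/Q) A R^(2/3) S^(1/2) = (1/7.43) × 4.7 × 0.6831^(2/3) × √0.0015 = 0.019.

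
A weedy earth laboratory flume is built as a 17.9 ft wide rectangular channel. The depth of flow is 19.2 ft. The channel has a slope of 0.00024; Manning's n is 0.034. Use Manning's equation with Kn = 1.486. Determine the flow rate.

Q = 777 ft³/s

Flow area A = b·y = 17.9 × 19.2 = 343.7 ft². Wetted perimeter P = b + 2y = 17.9 + 2×19.2 = 56.3 ft.
Hydraulic radius R = A/P = 343.7/56.3 = 6.104 ft.
Manning's equation: Q = (1.486/n) A R^(2/3) S^(1/2) = (1.486/0.034) × 343.7 × 6.104^(2/3) × 0.00024^(1/2) = 777 ft³/s.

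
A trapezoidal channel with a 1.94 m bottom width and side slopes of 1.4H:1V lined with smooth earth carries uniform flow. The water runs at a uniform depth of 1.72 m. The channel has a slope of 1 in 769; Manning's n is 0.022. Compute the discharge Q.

With bottom width b = 1.94 m and side slope z = 1.4: A = (b + zy)y = (1.94 + 1.4×1.72)×1.72 = 7.479 m²; P = b + 2y√(1+z²) = 1.94 + 2×1.72×1.72 = 7.858 m.
Hydraulic radius R = A/P = 7.479/7.858 = 0.9517 m.
Manning's equation: Q = (1/n) A R^(2/3) S^(1/2) = (1/0.022) × 7.479 × 0.9517^(2/3) × 0.0013^(1/2) = 11.9 m³/s.

Q = 11.9 m³/s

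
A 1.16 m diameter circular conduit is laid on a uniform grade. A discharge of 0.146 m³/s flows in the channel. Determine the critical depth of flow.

At critical depth, Q² T / (g A³) = 1, i.e. A³/T = Q²/g = 0.146²/9.81 = 0.002173.
At y = 0.243 m: A³/T = 0.004401 — high.
At y = 0.203 m: A³/T = 0.002174 — close enough.

y_c = 0.203 m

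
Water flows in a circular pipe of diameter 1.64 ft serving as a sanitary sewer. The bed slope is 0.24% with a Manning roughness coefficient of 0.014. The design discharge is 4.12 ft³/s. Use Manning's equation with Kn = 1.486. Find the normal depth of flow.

y_n = 0.991 ft

Manning's equation rearranged: A R^(2/3) = nQ / (1.486·√S) = 0.014 × 4.12 / (1.486 × √0.0024) = 0.7923.
Try y = 0.884 ft: A R^(2/3) = 0.6608 — too small.
Try y = 0.991 ft: A R^(2/3) = 0.7918 — ≈ 0.7923.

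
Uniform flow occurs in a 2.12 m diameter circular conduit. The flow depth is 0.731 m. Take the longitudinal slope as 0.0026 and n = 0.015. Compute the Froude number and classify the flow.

For a circular section of diameter D = 2.12 m at depth y = 0.731 m, the central angle is θ = 2 arccos(1 − 2y/D) = 2.51 rad. Then A = (D²/8)(θ − sin θ) = 1.079 m² and P = Dθ/2 = 2.661 m.
Hydraulic radius R = A/P = 1.079/2.661 = 0.4054 m.
V = (1/n) R^(2/3) √S = (1/0.015) × 0.4054^(2/3) × √0.0026 = 1.862 m/s. Hydraulic depth D_h = A/T = 1.079/2.015 = 0.5353 m.
Froude number Fr = V/√(g·D_h) = 1.862/√(9.81×0.5353) = 0.813, which is less than 1, so the flow is subcritical.

subcritical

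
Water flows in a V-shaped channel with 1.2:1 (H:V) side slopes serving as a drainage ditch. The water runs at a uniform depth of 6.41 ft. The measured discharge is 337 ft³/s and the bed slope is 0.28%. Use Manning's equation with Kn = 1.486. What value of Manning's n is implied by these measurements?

For a triangular section with side slope z = 1.2: A = zy² = 1.2×6.41² = 49.31 ft²; P = 2y√(1+z²) = 2×6.41×1.562 = 20.03 ft.
Hydraulic radius R = A/P = 49.31/20.03 = 2.462 ft.
Rearranging Manning's equation: n = (1.486/Q) A R^(2/3) S^(1/2) = (1.486/337) × 49.31 × 2.462^(2/3) × √0.0028 = 0.021.

n = 0.021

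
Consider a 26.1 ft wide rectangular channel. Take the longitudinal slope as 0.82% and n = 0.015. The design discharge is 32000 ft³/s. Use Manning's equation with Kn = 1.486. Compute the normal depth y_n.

y_n = 31.1 ft

Manning's equation rearranged: A R^(2/3) = nQ / (1.486·√S) = 0.015 × 32000 / (1.486 × √0.0082) = 3567.
Trying y = 34.3 ft: A R^(2/3) = 4002 — high.
Trying y = 21.3 ft: A R^(2/3) = 2241 — low.
Trying y = 31.1 ft: A R^(2/3) = 3562 — matches.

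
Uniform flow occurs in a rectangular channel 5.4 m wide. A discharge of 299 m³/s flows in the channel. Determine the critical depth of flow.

For a rectangular channel, critical depth y_c = (q²/g)^(1/3) where q = Q/b = 299/5.4 = 55.37 m²/s.
So y_c = (55.37²/9.81)^(1/3) = 6.79 m.

y_c = 6.79 m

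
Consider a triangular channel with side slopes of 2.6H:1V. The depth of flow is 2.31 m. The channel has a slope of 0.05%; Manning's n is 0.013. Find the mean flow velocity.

V = 1.81 m/s

For a triangular section with side slope z = 2.6: A = zy² = 2.6×2.31² = 13.87 m²; P = 2y√(1+z²) = 2×2.31×2.786 = 12.87 m.
Hydraulic radius R = A/P = 13.87/12.87 = 1.078 m.
From Manning's equation, V = (1/n) R^(2/3) S^(1/2) = (1/0.013) × 1.078^(2/3) × 0.0005^(1/2) = 1.81 m/s.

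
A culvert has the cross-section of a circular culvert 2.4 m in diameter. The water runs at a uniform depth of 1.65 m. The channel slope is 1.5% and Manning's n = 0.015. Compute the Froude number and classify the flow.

supercritical

For a circular section of diameter D = 2.4 m at depth y = 1.65 m, the central angle is θ = 2 arccos(1 − 2y/D) = 3.91 rad. Then A = (D²/8)(θ − sin θ) = 3.316 m² and P = Dθ/2 = 4.692 m.
Hydraulic radius R = A/P = 3.316/4.692 = 0.7067 m.
V = (1/n) R^(2/3) √S = (1/0.015) × 0.7067^(2/3) × √0.015 = 6.478 m/s. Hydraulic depth D_h = A/T = 3.316/2.225 = 1.49 m.
Froude number Fr = V/√(g·D_h) = 6.478/√(9.81×1.49) = 1.69, which is greater than 1, so the flow is supercritical.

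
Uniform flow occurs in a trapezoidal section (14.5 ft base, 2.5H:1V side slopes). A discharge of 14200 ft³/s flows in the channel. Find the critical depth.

At critical depth, Q² T / (g A³) = 1, i.e. A³/T = Q²/g = 14200²/32.2 = 6262000.
Try y = 10.9 ft: A³/T = 1366000 — short.
Try y = 18.8 ft: A³/T = 14250000 — over.
Try y = 15.6 ft: A³/T = 6285000 — matches.

y_c = 15.6 ft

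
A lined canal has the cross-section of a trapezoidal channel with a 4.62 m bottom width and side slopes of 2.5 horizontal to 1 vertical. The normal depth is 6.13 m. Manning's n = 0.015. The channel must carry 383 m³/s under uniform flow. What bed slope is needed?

With bottom width b = 4.62 m and side slope z = 2.5: A = (b + zy)y = (4.62 + 2.5×6.13)×6.13 = 122.3 m²; P = b + 2y√(1+z²) = 4.62 + 2×6.13×2.693 = 37.63 m.
Hydraulic radius R = A/P = 122.3/37.63 = 3.249 m.
From Manning's equation, S = [nQ / (1 A R^(2/3))]² = [0.015 × 383 / (1 × 122.3 × 3.249^(2/3))]² = 0.000459.

S = 0.000459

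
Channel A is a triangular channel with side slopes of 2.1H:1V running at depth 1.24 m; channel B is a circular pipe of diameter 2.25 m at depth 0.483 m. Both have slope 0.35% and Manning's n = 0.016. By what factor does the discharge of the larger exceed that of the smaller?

Channel A: For a triangular section with side slope z = 2.1: A = zy² = 2.1×1.24² = 3.229 m²; P = 2y√(1+z²) = 2×1.24×2.326 = 5.768 m. Hydraulic radius R = A/P = 3.229/5.768 = 0.5598 m. Q_A = (1/0.016)·3.229·0.5598^(2/3)·√0.0035 = 8.109 m³/s.
Channel B: For a circular section of diameter D = 2.25 m at depth y = 0.483 m, the central angle is θ = 2 arccos(1 − 2y/D) = 1.927 rad. Then A = (D²/8)(θ − sin θ) = 0.6263 m² and P = Dθ/2 = 2.168 m. Hydraulic radius R = A/P = 0.6263/2.168 = 0.2889 m. Q_B = (1/0.016)·0.6263·0.2889^(2/3)·√0.0035 = 1.012 m³/s.
The larger discharge is 8.109 m³/s and the smaller is 1.012 m³/s; the ratio is 8.01.

8.01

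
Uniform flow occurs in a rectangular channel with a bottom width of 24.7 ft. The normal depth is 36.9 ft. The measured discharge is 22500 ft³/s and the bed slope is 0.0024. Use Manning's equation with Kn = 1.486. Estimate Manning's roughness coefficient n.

n = 0.013

Flow area A = b·y = 24.7 × 36.9 = 911.4 ft². Wetted perimeter P = b + 2y = 24.7 + 2×36.9 = 98.5 ft.
Hydraulic radius R = A/P = 911.4/98.5 = 9.253 ft.
Rearranging Manning's equation: n = (1.486/Q) A R^(2/3) S^(1/2) = (1.486/22500) × 911.4 × 9.253^(2/3) × √0.0024 = 0.013.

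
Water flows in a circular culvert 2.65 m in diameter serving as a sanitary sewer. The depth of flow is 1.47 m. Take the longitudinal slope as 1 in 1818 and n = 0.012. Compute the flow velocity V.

V = 1.55 m/s

For a circular section of diameter D = 2.65 m at depth y = 1.47 m, the central angle is θ = 2 arccos(1 − 2y/D) = 3.361 rad. Then A = (D²/8)(θ − sin θ) = 3.141 m² and P = Dθ/2 = 4.453 m.
Hydraulic radius R = A/P = 3.141/4.453 = 0.7054 m.
From Manning's equation, V = (1/n) R^(2/3) S^(1/2) = (1/0.012) × 0.7054^(2/3) × 0.0005501^(1/2) = 1.55 m/s.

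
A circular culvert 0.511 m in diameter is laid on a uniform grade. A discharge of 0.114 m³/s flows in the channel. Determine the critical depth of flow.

At critical depth, Q² T / (g A³) = 1, i.e. A³/T = Q²/g = 0.114²/9.81 = 0.001325.
Trying y = 0.188 m: A³/T = 0.0006509 — short.
Trying y = 0.226 m: A³/T = 0.00132 — matches.

y_c = 0.226 m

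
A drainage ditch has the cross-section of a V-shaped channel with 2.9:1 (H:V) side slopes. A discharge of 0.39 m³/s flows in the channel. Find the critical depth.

At critical depth, Q² T / (g A³) = 1, i.e. A³/T = Q²/g = 0.39²/9.81 = 0.0155.
Trying y = 0.384 m: A³/T = 0.03511 — too large.
Trying y = 0.256 m: A³/T = 0.004623 — too small.
Trying y = 0.326 m: A³/T = 0.01548 — matches.

y_c = 0.326 m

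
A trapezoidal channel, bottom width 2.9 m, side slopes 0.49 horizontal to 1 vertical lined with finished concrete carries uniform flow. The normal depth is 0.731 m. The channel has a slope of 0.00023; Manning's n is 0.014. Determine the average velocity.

V = 0.706 m/s

With bottom width b = 2.9 m and side slope z = 0.49: A = (b + zy)y = (2.9 + 0.49×0.731)×0.731 = 2.382 m²; P = b + 2y√(1+z²) = 2.9 + 2×0.731×1.114 = 4.528 m.
Hydraulic radius R = A/P = 2.382/4.528 = 0.526 m.
From Manning's equation, V = (1/n) R^(2/3) S^(1/2) = (1/0.014) × 0.526^(2/3) × 0.00023^(1/2) = 0.706 m/s.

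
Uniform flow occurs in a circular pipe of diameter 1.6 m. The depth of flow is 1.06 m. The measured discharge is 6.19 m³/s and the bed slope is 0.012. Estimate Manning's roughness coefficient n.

For a circular section of diameter D = 1.6 m at depth y = 1.06 m, the central angle is θ = 2 arccos(1 − 2y/D) = 3.804 rad. Then A = (D²/8)(θ − sin θ) = 1.414 m² and P = Dθ/2 = 3.043 m.
Hydraulic radius R = A/P = 1.414/3.043 = 0.4646 m.
Rearranging Manning's equation: n = (1/Q) A R^(2/3) S^(1/2) = (1/6.19) × 1.414 × 0.4646^(2/3) × √0.012 = 0.015.

n = 0.015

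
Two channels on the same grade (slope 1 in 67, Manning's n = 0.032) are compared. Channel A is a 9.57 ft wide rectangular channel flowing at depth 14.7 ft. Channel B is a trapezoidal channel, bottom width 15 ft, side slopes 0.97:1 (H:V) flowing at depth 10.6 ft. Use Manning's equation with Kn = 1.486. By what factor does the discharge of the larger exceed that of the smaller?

2.68

Channel A: Flow area A = b·y = 9.57 × 14.7 = 140.7 ft². Wetted perimeter P = b + 2y = 9.57 + 2×14.7 = 38.97 ft. Hydraulic radius R = A/P = 140.7/38.97 = 3.61 ft. Q_A = (1.486/0.032)·140.7·3.61^(2/3)·√0.01493 = 1878 ft³/s.
Channel B: With bottom width b = 15 ft and side slope z = 0.97: A = (b + zy)y = (15 + 0.97×10.6)×10.6 = 268 ft²; P = b + 2y√(1+z²) = 15 + 2×10.6×1.393 = 44.54 ft. Hydraulic radius R = A/P = 268/44.54 = 6.017 ft. Q_B = (1.486/0.032)·268·6.017^(2/3)·√0.01493 = 5030 ft³/s.
The larger discharge is 5030 ft³/s and the smaller is 1878 ft³/s; the ratio is 2.68.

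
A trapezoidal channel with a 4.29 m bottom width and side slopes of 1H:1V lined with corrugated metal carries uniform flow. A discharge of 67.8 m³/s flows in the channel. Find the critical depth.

y_c = 2.42 m

At critical depth, Q² T / (g A³) = 1, i.e. A³/T = Q²/g = 67.8²/9.81 = 468.6.
Trying y = 2.92 m: A³/T = 921.2 — too large.
Trying y = 1.92 m: A³/T = 208.5 — too small.
Trying y = 2.42 m: A³/T = 469 — matches.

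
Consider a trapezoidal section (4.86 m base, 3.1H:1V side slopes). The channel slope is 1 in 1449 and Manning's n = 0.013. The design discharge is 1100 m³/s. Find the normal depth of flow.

Manning's equation rearranged: A R^(2/3) = nQ / (1·√S) = 0.013 × 1100 / (√0.0006901) = 544.3.
At y = 8.99 m: A R^(2/3) = 818.4 — over.
At y = 6.03 m: A R^(2/3) = 309.5 — short.
At y = 7.61 m: A R^(2/3) = 543.5 — matches.

y_n = 7.61 m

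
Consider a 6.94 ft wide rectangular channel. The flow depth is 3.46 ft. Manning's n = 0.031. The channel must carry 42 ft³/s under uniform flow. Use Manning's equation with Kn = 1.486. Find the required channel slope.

S = 0.00064

Flow area A = b·y = 6.94 × 3.46 = 24.01 ft². Wetted perimeter P = b + 2y = 6.94 + 2×3.46 = 13.86 ft.
Hydraulic radius R = A/P = 24.01/13.86 = 1.732 ft.
From Manning's equation, S = [nQ / (1.486 A R^(2/3))]² = [0.031 × 42 / (1.486 × 24.01 × 1.732^(2/3))]² = 0.00064.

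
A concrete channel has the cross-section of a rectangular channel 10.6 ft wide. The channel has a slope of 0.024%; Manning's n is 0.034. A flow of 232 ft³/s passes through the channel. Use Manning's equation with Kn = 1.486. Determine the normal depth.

Manning's equation rearranged: A R^(2/3) = nQ / (1.486·√S) = 0.034 × 232 / (1.486 × √0.00024) = 342.6.
Trying y = 10.5 ft: A R^(2/3) = 257.7 — too small.
Trying y = 14.8 ft: A R^(2/3) = 388.9 — too large.
Trying y = 13.3 ft: A R^(2/3) = 342.7 — matches.

y_n = 13.3 ft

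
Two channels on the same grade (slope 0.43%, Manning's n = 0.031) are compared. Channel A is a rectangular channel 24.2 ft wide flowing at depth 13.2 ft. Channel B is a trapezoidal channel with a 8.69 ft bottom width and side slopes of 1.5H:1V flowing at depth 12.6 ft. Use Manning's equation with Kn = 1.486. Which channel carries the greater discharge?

Channel A: Flow area A = b·y = 24.2 × 13.2 = 319.4 ft². Wetted perimeter P = b + 2y = 24.2 + 2×13.2 = 50.6 ft. Hydraulic radius R = A/P = 319.4/50.6 = 6.313 ft. Q_A = (1.486/0.031)·319.4·6.313^(2/3)·√0.0043 = 3430 ft³/s.
Channel B: With bottom width b = 8.69 ft and side slope z = 1.5: A = (b + zy)y = (8.69 + 1.5×12.6)×12.6 = 347.6 ft²; P = b + 2y√(1+z²) = 8.69 + 2×12.6×1.803 = 54.12 ft. Hydraulic radius R = A/P = 347.6/54.12 = 6.423 ft. Q_B = (1.486/0.031)·347.6·6.423^(2/3)·√0.0043 = 3776 ft³/s.
Q_A = 3430 ft³/s vs Q_B = 3776 ft³/s, so channel B carries more.

channel B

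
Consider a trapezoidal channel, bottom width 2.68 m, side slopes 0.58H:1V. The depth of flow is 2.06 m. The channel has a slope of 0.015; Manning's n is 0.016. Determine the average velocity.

With bottom width b = 2.68 m and side slope z = 0.58: A = (b + zy)y = (2.68 + 0.58×2.06)×2.06 = 7.982 m²; P = b + 2y√(1+z²) = 2.68 + 2×2.06×1.156 = 7.443 m.
Hydraulic radius R = A/P = 7.982/7.443 = 1.072 m.
From Manning's equation, V = (1/n) R^(2/3) S^(1/2) = (1/0.016) × 1.072^(2/3) × 0.015^(1/2) = 8.02 m/s.

V = 8.02 m/s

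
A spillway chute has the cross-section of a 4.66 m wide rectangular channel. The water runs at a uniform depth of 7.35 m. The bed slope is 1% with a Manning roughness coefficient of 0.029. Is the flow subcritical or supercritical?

subcritical

Flow area A = b·y = 4.66 × 7.35 = 34.25 m². Wetted perimeter P = b + 2y = 4.66 + 2×7.35 = 19.36 m.
Hydraulic radius R = A/P = 34.25/19.36 = 1.769 m.
V = (1/n) R^(2/3) √S = (1/0.029) × 1.769^(2/3) × √0.01 = 5.044 m/s. Hydraulic depth D_h = A/T = 34.25/4.66 = 7.35 m.
Froude number Fr = V/√(g·D_h) = 5.044/√(9.81×7.35) = 0.594, which is less than 1, so the flow is subcritical.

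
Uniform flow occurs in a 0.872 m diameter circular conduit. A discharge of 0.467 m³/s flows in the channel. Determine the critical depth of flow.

y_c = 0.401 m

At critical depth, Q² T / (g A³) = 1, i.e. A³/T = Q²/g = 0.467²/9.81 = 0.02223.
Trying y = 0.29 m: A³/T = 0.00638 — low.
Trying y = 0.463 m: A³/T = 0.03841 — high.
Trying y = 0.401 m: A³/T = 0.02217 — ≈ 0.02223.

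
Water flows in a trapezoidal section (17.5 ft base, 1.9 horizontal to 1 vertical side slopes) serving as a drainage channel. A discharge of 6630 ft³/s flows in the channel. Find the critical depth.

At critical depth, Q² T / (g A³) = 1, i.e. A³/T = Q²/g = 6630²/32.2 = 1365000.
At y = 14.1 ft: A³/T = 3426000 — over.
At y = 7.99 ft: A³/T = 372000 — short.
At y = 11.2 ft: A³/T = 1364000 — ≈ 1365000.

y_c = 11.2 ft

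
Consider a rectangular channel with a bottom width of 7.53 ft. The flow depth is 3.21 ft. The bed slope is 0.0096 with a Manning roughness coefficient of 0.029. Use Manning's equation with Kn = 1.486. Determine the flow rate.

Flow area A = b·y = 7.53 × 3.21 = 24.17 ft². Wetted perimeter P = b + 2y = 7.53 + 2×3.21 = 13.95 ft.
Hydraulic radius R = A/P = 24.17/13.95 = 1.733 ft.
Manning's equation: Q = (1.486/n) A R^(2/3) S^(1/2) = (1.486/0.029) × 24.17 × 1.733^(2/3) × 0.0096^(1/2) = 175 ft³/s.

Q = 175 ft³/s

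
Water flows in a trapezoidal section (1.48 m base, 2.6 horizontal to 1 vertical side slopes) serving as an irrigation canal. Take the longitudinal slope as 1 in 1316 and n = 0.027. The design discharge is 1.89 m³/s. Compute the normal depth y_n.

Manning's equation rearranged: A R^(2/3) = nQ / (1·√S) = 0.027 × 1.89 / (√0.0007599) = 1.851.
Trying y = 0.634 m: A R^(2/3) = 1.069 — low.
Trying y = 0.938 m: A R^(2/3) = 2.462 — high.
Trying y = 0.822 m: A R^(2/3) = 1.85 — matches.

y_n = 0.822 m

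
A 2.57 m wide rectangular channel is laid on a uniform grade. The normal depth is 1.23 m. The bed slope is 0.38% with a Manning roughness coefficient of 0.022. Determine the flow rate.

Q = 6.5 m³/s

Flow area A = b·y = 2.57 × 1.23 = 3.161 m². Wetted perimeter P = b + 2y = 2.57 + 2×1.23 = 5.03 m.
Hydraulic radius R = A/P = 3.161/5.03 = 0.6284 m.
Manning's equation: Q = (1/n) A R^(2/3) S^(1/2) = (1/0.022) × 3.161 × 0.6284^(2/3) × 0.0038^(1/2) = 6.5 m³/s.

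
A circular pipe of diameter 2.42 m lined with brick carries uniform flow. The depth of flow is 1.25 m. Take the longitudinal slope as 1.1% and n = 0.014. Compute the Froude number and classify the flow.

supercritical

For a circular section of diameter D = 2.42 m at depth y = 1.25 m, the central angle is θ = 2 arccos(1 − 2y/D) = 3.208 rad. Then A = (D²/8)(θ − sin θ) = 2.397 m² and P = Dθ/2 = 3.881 m.
Hydraulic radius R = A/P = 2.397/3.881 = 0.6175 m.
V = (1/n) R^(2/3) √S = (1/0.014) × 0.6175^(2/3) × √0.011 = 5.432 m/s. Hydraulic depth D_h = A/T = 2.397/2.419 = 0.9909 m.
Froude number Fr = V/√(g·D_h) = 5.432/√(9.81×0.9909) = 1.74, which is greater than 1, so the flow is supercritical.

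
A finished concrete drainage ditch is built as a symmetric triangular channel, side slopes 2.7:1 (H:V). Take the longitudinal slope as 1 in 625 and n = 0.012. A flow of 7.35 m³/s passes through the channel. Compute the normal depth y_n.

Manning's equation rearranged: A R^(2/3) = nQ / (1·√S) = 0.012 × 7.35 / (√0.0016) = 2.205.
Try y = 1.38 m: A R^(2/3) = 3.847 — high.
Try y = 0.911 m: A R^(2/3) = 1.271 — low.
Try y = 1.12 m: A R^(2/3) = 2.205 — matches.

y_n = 1.12 m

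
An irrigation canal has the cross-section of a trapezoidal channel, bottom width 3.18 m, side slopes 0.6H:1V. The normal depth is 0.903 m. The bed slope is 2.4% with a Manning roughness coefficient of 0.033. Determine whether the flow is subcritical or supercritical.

With bottom width b = 3.18 m and side slope z = 0.6: A = (b + zy)y = (3.18 + 0.6×0.903)×0.903 = 3.361 m²; P = b + 2y√(1+z²) = 3.18 + 2×0.903×1.166 = 5.286 m.
Hydraulic radius R = A/P = 3.361/5.286 = 0.6358 m.
V = (1/n) R^(2/3) √S = (1/0.033) × 0.6358^(2/3) × √0.024 = 3.471 m/s. Hydraulic depth D_h = A/T = 3.361/4.264 = 0.7883 m.
Froude number Fr = V/√(g·D_h) = 3.471/√(9.81×0.7883) = 1.25, which is greater than 1, so the flow is supercritical.

supercritical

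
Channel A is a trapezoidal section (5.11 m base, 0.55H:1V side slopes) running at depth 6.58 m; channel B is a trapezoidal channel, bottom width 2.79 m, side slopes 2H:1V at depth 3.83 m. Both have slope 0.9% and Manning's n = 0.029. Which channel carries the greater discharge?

Channel A: With bottom width b = 5.11 m and side slope z = 0.55: A = (b + zy)y = (5.11 + 0.55×6.58)×6.58 = 57.44 m²; P = b + 2y√(1+z²) = 5.11 + 2×6.58×1.141 = 20.13 m. Hydraulic radius R = A/P = 57.44/20.13 = 2.853 m. Q_A = (1/0.029)·57.44·2.853^(2/3)·√0.009 = 378 m³/s.
Channel B: With bottom width b = 2.79 m and side slope z = 2: A = (b + zy)y = (2.79 + 2×3.83)×3.83 = 40.02 m²; P = b + 2y√(1+z²) = 2.79 + 2×3.83×2.236 = 19.92 m. Hydraulic radius R = A/P = 40.02/19.92 = 2.009 m. Q_B = (1/0.029)·40.02·2.009^(2/3)·√0.009 = 208.5 m³/s.
Q_A = 378 m³/s vs Q_B = 208.5 m³/s, so channel A carries more.

channel A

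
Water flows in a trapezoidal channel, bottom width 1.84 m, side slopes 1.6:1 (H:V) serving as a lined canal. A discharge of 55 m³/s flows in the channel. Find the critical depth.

At critical depth, Q² T / (g A³) = 1, i.e. A³/T = Q²/g = 55²/9.81 = 308.4.
Trying y = 2.86 m: A³/T = 562.1 — too large.
Trying y = 1.73 m: A³/T = 68.68 — too small.
Trying y = 2.49 m: A³/T = 310.9 — close enough.

y_c = 2.49 m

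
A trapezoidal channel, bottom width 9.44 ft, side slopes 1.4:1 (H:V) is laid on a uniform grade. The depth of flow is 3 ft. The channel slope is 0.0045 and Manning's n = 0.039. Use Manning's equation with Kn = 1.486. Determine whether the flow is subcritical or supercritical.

subcritical

With bottom width b = 9.44 ft and side slope z = 1.4: A = (b + zy)y = (9.44 + 1.4×3)×3 = 40.92 ft²; P = b + 2y√(1+z²) = 9.44 + 2×3×1.72 = 19.76 ft.
Hydraulic radius R = A/P = 40.92/19.76 = 2.071 ft.
V = (1.486/n) R^(2/3) √S = (1.486/0.039) × 2.071^(2/3) × √0.0045 = 4.152 ft/s. Hydraulic depth D_h = A/T = 40.92/17.84 = 2.294 ft.
Froude number Fr = V/√(g·D_h) = 4.152/√(32.2×2.294) = 0.483, which is less than 1, so the flow is subcritical.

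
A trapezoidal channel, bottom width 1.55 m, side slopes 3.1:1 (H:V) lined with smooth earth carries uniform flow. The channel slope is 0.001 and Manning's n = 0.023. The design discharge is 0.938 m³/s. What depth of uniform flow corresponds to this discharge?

Manning's equation rearranged: A R^(2/3) = nQ / (1·√S) = 0.023 × 0.938 / (√0.001) = 0.6822.
Trying y = 0.376 m: A R^(2/3) = 0.4109 — low.
Trying y = 0.571 m: A R^(2/3) = 0.9589 — high.
Trying y = 0.484 m: A R^(2/3) = 0.6819 — matches.

y_n = 0.484 m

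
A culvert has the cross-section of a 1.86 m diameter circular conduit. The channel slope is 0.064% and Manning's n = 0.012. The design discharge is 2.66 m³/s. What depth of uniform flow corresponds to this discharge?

Manning's equation rearranged: A R^(2/3) = nQ / (1·√S) = 0.012 × 2.66 / (√0.00064) = 1.262.
Trying y = 1.01 m: A R^(2/3) = 0.9356 — low.
Trying y = 1.52 m: A R^(2/3) = 1.627 — high.
Trying y = 1.23 m: A R^(2/3) = 1.264 — close enough.

y_n = 1.23 m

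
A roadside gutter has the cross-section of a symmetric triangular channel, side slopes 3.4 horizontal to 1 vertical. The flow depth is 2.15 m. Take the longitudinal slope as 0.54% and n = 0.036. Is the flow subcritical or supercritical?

subcritical

For a triangular section with side slope z = 3.4: A = zy² = 3.4×2.15² = 15.72 m²; P = 2y√(1+z²) = 2×2.15×3.544 = 15.24 m.
Hydraulic radius R = A/P = 15.72/15.24 = 1.031 m.
V = (1/n) R^(2/3) √S = (1/0.036) × 1.031^(2/3) × √0.0054 = 2.084 m/s. Hydraulic depth D_h = A/T = 15.72/14.62 = 1.075 m.
Froude number Fr = V/√(g·D_h) = 2.084/√(9.81×1.075) = 0.642, which is less than 1, so the flow is subcritical.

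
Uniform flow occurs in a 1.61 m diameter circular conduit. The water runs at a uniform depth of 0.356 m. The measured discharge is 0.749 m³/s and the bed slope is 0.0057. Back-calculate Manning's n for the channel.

For a circular section of diameter D = 1.61 m at depth y = 0.356 m, the central angle is θ = 2 arccos(1 − 2y/D) = 1.958 rad. Then A = (D²/8)(θ − sin θ) = 0.3345 m² and P = Dθ/2 = 1.576 m.
Hydraulic radius R = A/P = 0.3345/1.576 = 0.2122 m.
Rearranging Manning's equation: n = (1/Q) A R^(2/3) S^(1/2) = (1/0.749) × 0.3345 × 0.2122^(2/3) × √0.0057 = 0.012.

n = 0.012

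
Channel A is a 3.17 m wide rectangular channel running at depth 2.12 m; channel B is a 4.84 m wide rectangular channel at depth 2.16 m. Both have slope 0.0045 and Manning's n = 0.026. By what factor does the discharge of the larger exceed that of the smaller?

1.81

Channel A: Flow area A = b·y = 3.17 × 2.12 = 6.72 m². Wetted perimeter P = b + 2y = 3.17 + 2×2.12 = 7.41 m. Hydraulic radius R = A/P = 6.72/7.41 = 0.9069 m. Q_A = (1/0.026)·6.72·0.9069^(2/3)·√0.0045 = 16.25 m³/s.
Channel B: Flow area A = b·y = 4.84 × 2.16 = 10.45 m². Wetted perimeter P = b + 2y = 4.84 + 2×2.16 = 9.16 m. Hydraulic radius R = A/P = 10.45/9.16 = 1.141 m. Q_B = (1/0.026)·10.45·1.141^(2/3)·√0.0045 = 29.46 m³/s.
The larger discharge is 29.46 m³/s and the smaller is 16.25 m³/s; the ratio is 1.81.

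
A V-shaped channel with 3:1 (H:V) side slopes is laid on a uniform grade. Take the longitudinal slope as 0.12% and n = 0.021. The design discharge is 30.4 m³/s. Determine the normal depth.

y_n = 2.38 m

Manning's equation rearranged: A R^(2/3) = nQ / (1·√S) = 0.021 × 30.4 / (√0.0012) = 18.43.
Try y = 2.82 m: A R^(2/3) = 28.96 — high.
Try y = 1.96 m: A R^(2/3) = 10.98 — low.
Try y = 2.38 m: A R^(2/3) = 18.42 — close enough.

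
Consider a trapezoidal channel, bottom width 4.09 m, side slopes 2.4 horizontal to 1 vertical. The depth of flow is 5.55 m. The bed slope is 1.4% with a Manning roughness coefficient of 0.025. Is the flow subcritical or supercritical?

With bottom width b = 4.09 m and side slope z = 2.4: A = (b + zy)y = (4.09 + 2.4×5.55)×5.55 = 96.63 m²; P = b + 2y√(1+z²) = 4.09 + 2×5.55×2.6 = 32.95 m.
Hydraulic radius R = A/P = 96.63/32.95 = 2.932 m.
V = (1/n) R^(2/3) √S = (1/0.025) × 2.932^(2/3) × √0.014 = 9.696 m/s. Hydraulic depth D_h = A/T = 96.63/30.73 = 3.144 m.
Froude number Fr = V/√(g·D_h) = 9.696/√(9.81×3.144) = 1.75, which is greater than 1, so the flow is supercritical.

supercritical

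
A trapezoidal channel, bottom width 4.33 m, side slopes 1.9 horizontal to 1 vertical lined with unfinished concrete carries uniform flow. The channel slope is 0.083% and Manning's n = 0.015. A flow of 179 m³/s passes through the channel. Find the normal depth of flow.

Manning's equation rearranged: A R^(2/3) = nQ / (1·√S) = 0.015 × 179 / (√0.00083) = 93.2.
Trying y = 3.23 m: A R^(2/3) = 51.09 — short.
Trying y = 5.35 m: A R^(2/3) = 155.5 — over.
Trying y = 4.26 m: A R^(2/3) = 93.27 — close enough.

y_n = 4.26 m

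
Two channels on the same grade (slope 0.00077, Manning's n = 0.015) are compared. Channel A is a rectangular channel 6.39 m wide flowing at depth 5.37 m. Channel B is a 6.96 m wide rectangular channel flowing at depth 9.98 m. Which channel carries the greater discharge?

channel B

Channel A: Flow area A = b·y = 6.39 × 5.37 = 34.31 m². Wetted perimeter P = b + 2y = 6.39 + 2×5.37 = 17.13 m. Hydraulic radius R = A/P = 34.31/17.13 = 2.003 m. Q_A = (1/0.015)·34.31·2.003^(2/3)·√0.00077 = 100.9 m³/s.
Channel B: Flow area A = b·y = 6.96 × 9.98 = 69.46 m². Wetted perimeter P = b + 2y = 6.96 + 2×9.98 = 26.92 m. Hydraulic radius R = A/P = 69.46/26.92 = 2.58 m. Q_B = (1/0.015)·69.46·2.58^(2/3)·√0.00077 = 241.7 m³/s.
Q_A = 100.9 m³/s vs Q_B = 241.7 m³/s, so channel B carries more.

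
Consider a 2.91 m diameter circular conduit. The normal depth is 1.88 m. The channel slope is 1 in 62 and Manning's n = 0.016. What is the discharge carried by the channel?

For a circular section of diameter D = 2.91 m at depth y = 1.88 m, the central angle is θ = 2 arccos(1 − 2y/D) = 3.734 rad. Then A = (D²/8)(θ − sin θ) = 4.544 m² and P = Dθ/2 = 5.434 m.
Hydraulic radius R = A/P = 4.544/5.434 = 0.8363 m.
Manning's equation: Q = (1/n) A R^(2/3) S^(1/2) = (1/0.016) × 4.544 × 0.8363^(2/3) × 0.01613^(1/2) = 32 m³/s.

Q = 32 m³/s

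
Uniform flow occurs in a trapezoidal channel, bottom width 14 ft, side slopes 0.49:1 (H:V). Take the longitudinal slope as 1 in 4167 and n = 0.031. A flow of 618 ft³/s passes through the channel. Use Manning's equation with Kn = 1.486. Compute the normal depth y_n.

y_n = 12.5 ft

Manning's equation rearranged: A R^(2/3) = nQ / (1.486·√S) = 0.031 × 618 / (1.486 × √0.00024) = 832.2.
Try y = 9.22 ft: A R^(2/3) = 495.5 — short.
Try y = 13.7 ft: A R^(2/3) = 975.6 — over.
Try y = 12.5 ft: A R^(2/3) = 831.8 — matches.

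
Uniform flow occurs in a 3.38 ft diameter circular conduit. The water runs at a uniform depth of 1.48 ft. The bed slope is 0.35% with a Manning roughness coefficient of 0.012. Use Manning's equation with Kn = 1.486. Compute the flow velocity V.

For a circular section of diameter D = 3.38 ft at depth y = 1.48 ft, the central angle is θ = 2 arccos(1 − 2y/D) = 2.892 rad. Then A = (D²/8)(θ − sin θ) = 3.778 ft² and P = Dθ/2 = 4.888 ft.
Hydraulic radius R = A/P = 3.778/4.888 = 0.773 ft.
From Manning's equation, V = (1.486/n) R^(2/3) S^(1/2) = (1.486/0.012) × 0.773^(2/3) × 0.0035^(1/2) = 6.17 ft/s.

V = 6.17 ft/s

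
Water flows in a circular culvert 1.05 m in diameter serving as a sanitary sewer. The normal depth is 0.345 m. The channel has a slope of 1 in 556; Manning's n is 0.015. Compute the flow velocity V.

V = 0.945 m/s

For a circular section of diameter D = 1.05 m at depth y = 0.345 m, the central angle is θ = 2 arccos(1 − 2y/D) = 2.442 rad. Then A = (D²/8)(θ − sin θ) = 0.2477 m² and P = Dθ/2 = 1.282 m.
Hydraulic radius R = A/P = 0.2477/1.282 = 0.1932 m.
From Manning's equation, V = (1/n) R^(2/3) S^(1/2) = (1/0.015) × 0.1932^(2/3) × 0.001799^(1/2) = 0.945 m/s.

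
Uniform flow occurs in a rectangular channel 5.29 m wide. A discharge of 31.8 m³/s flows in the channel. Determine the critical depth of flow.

For a rectangular channel, critical depth y_c = (q²/g)^(1/3) where q = Q/b = 31.8/5.29 = 6.011 m²/s.
So y_c = (6.011²/9.81)^(1/3) = 1.54 m.

y_c = 1.54 m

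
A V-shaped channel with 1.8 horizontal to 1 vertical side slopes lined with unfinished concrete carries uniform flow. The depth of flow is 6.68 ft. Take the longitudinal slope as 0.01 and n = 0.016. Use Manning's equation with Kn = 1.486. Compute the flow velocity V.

V = 19 ft/s

For a triangular section with side slope z = 1.8: A = zy² = 1.8×6.68² = 80.32 ft²; P = 2y√(1+z²) = 2×6.68×2.059 = 27.51 ft.
Hydraulic radius R = A/P = 80.32/27.51 = 2.92 ft.
From Manning's equation, V = (1.486/n) R^(2/3) S^(1/2) = (1.486/0.016) × 2.92^(2/3) × 0.01^(1/2) = 19 ft/s.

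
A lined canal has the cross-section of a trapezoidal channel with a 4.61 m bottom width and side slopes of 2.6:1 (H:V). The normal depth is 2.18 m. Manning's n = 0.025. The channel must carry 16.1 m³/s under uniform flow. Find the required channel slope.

S = 0.000219

With bottom width b = 4.61 m and side slope z = 2.6: A = (b + zy)y = (4.61 + 2.6×2.18)×2.18 = 22.41 m²; P = b + 2y√(1+z²) = 4.61 + 2×2.18×2.786 = 16.76 m.
Hydraulic radius R = A/P = 22.41/16.76 = 1.337 m.
From Manning's equation, S = [nQ / (1 A R^(2/3))]² = [0.025 × 16.1 / (1 × 22.41 × 1.337^(2/3))]² = 0.000219.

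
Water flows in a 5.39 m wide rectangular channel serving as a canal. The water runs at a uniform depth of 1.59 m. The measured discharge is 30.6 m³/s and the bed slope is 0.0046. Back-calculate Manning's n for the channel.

Flow area A = b·y = 5.39 × 1.59 = 8.57 m². Wetted perimeter P = b + 2y = 5.39 + 2×1.59 = 8.57 m.
Hydraulic radius R = A/P = 8.57/8.57 = 1 m.
Rearranging Manning's equation: n = (1/Q) A R^(2/3) S^(1/2) = (1/30.6) × 8.57 × 1^(2/3) × √0.0046 = 0.019.

n = 0.019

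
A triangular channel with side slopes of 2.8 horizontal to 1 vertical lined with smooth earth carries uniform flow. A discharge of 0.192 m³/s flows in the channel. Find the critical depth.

At critical depth, Q² T / (g A³) = 1, i.e. A³/T = Q²/g = 0.192²/9.81 = 0.003758.
At y = 0.195 m: A³/T = 0.001105 — too small.
At y = 0.249 m: A³/T = 0.003752 — matches.

y_c = 0.249 m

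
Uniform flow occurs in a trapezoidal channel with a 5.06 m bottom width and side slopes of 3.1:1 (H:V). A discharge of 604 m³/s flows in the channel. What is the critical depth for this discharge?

At critical depth, Q² T / (g A³) = 1, i.e. A³/T = Q²/g = 604²/9.81 = 37190.
Trying y = 3.79 m: A³/T = 9053 — low.
Trying y = 5.84 m: A³/T = 59990 — high.
Trying y = 5.24 m: A³/T = 37050 — ≈ 37190.

y_c = 5.24 m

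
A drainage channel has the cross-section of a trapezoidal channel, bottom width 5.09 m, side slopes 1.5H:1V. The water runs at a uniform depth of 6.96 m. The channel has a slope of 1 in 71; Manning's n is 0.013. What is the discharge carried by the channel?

Q = 2310 m³/s

With bottom width b = 5.09 m and side slope z = 1.5: A = (b + zy)y = (5.09 + 1.5×6.96)×6.96 = 108.1 m²; P = b + 2y√(1+z²) = 5.09 + 2×6.96×1.803 = 30.18 m.
Hydraulic radius R = A/P = 108.1/30.18 = 3.581 m.
Manning's equation: Q = (1/n) A R^(2/3) S^(1/2) = (1/0.013) × 108.1 × 3.581^(2/3) × 0.01408^(1/2) = 2310 m³/s.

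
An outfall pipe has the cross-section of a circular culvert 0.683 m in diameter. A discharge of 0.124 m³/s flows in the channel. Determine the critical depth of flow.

At critical depth, Q² T / (g A³) = 1, i.e. A³/T = Q²/g = 0.124²/9.81 = 0.001567.
At y = 0.173 m: A³/T = 0.0006538 — too small.
At y = 0.255 m: A³/T = 0.002938 — too large.
At y = 0.217 m: A³/T = 0.001576 — matches.

y_c = 0.217 m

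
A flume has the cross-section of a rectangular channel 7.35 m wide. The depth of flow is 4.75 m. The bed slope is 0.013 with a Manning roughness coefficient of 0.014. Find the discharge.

Q = 462 m³/s

Flow area A = b·y = 7.35 × 4.75 = 34.91 m². Wetted perimeter P = b + 2y = 7.35 + 2×4.75 = 16.85 m.
Hydraulic radius R = A/P = 34.91/16.85 = 2.072 m.
Manning's equation: Q = (1/n) A R^(2/3) S^(1/2) = (1/0.014) × 34.91 × 2.072^(2/3) × 0.013^(1/2) = 462 m³/s.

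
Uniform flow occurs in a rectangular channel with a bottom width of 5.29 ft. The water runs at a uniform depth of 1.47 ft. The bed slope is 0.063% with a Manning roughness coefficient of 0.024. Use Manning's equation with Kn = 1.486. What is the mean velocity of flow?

Flow area A = b·y = 5.29 × 1.47 = 7.776 ft². Wetted perimeter P = b + 2y = 5.29 + 2×1.47 = 8.23 ft.
Hydraulic radius R = A/P = 7.776/8.23 = 0.9449 ft.
From Manning's equation, V = (1.486/n) R^(2/3) S^(1/2) = (1.486/0.024) × 0.9449^(2/3) × 0.00063^(1/2) = 1.5 ft/s.

V = 1.5 ft/s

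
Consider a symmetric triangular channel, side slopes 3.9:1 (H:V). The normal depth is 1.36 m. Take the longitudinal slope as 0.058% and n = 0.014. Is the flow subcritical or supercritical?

For a triangular section with side slope z = 3.9: A = zy² = 3.9×1.36² = 7.213 m²; P = 2y√(1+z²) = 2×1.36×4.026 = 10.95 m.
Hydraulic radius R = A/P = 7.213/10.95 = 0.6587 m.
V = (1/n) R^(2/3) √S = (1/0.014) × 0.6587^(2/3) × √0.00058 = 1.302 m/s. Hydraulic depth D_h = A/T = 7.213/10.61 = 0.68 m.
Froude number Fr = V/√(g·D_h) = 1.302/√(9.81×0.68) = 0.504, which is less than 1, so the flow is subcritical.

subcritical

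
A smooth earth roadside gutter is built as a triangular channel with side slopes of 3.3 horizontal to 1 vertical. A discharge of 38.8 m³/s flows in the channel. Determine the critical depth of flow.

y_c = 1.95 m

At critical depth, Q² T / (g A³) = 1, i.e. A³/T = Q²/g = 38.8²/9.81 = 153.5.
At y = 2.47 m: A³/T = 500.6 — too large.
At y = 1.46 m: A³/T = 36.12 — too small.
At y = 1.95 m: A³/T = 153.5 — ≈ 153.5.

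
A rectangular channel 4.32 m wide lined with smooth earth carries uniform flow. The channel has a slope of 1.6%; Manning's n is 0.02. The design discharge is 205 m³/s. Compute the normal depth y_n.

Manning's equation rearranged: A R^(2/3) = nQ / (1·√S) = 0.02 × 205 / (√0.016) = 32.41.
Trying y = 4.23 m: A R^(2/3) = 23.19 — too small.
Trying y = 6.93 m: A R^(2/3) = 41.75 — too large.
Trying y = 5.58 m: A R^(2/3) = 32.39 — matches.

y_n = 5.58 m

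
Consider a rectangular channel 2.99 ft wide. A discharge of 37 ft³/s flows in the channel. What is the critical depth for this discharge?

For a rectangular channel, critical depth y_c = (q²/g)^(1/3) where q = Q/b = 37/2.99 = 12.37 ft²/s.
So y_c = (12.37²/32.2)^(1/3) = 1.68 ft.

y_c = 1.68 ft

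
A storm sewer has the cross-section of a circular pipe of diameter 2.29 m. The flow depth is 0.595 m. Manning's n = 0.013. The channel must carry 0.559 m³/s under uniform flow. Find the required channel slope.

For a circular section of diameter D = 2.29 m at depth y = 0.595 m, the central angle is θ = 2 arccos(1 − 2y/D) = 2.139 rad. Then A = (D²/8)(θ − sin θ) = 0.8501 m² and P = Dθ/2 = 2.45 m.
Hydraulic radius R = A/P = 0.8501/2.45 = 0.347 m.
From Manning's equation, S = [nQ / (1 A R^(2/3))]² = [0.013 × 0.559 / (1 × 0.8501 × 0.347^(2/3))]² = 0.0003.

S = 0.0003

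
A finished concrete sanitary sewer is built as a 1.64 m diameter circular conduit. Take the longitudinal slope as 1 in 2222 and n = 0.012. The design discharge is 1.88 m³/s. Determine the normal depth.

y_n = 1.23 m

Manning's equation rearranged: A R^(2/3) = nQ / (1·√S) = 0.012 × 1.88 / (√0.00045) = 1.063.
Try y = 0.993 m: A R^(2/3) = 0.7942 — too small.
Try y = 1.36 m: A R^(2/3) = 1.178 — too large.
Try y = 1.23 m: A R^(2/3) = 1.063 — ≈ 1.063.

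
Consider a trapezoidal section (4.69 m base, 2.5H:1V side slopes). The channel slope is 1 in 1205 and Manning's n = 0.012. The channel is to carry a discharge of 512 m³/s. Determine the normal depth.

Manning's equation rearranged: A R^(2/3) = nQ / (1·√S) = 0.012 × 512 / (√0.0008299) = 213.3.
At y = 6.33 m: A R^(2/3) = 290.7 — too large.
At y = 4.01 m: A R^(2/3) = 101.2 — too small.
At y = 5.55 m: A R^(2/3) = 213.4 — ≈ 213.3.

y_n = 5.55 m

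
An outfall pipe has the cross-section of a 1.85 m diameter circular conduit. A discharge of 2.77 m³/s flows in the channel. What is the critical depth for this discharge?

y_c = 0.808 m

At critical depth, Q² T / (g A³) = 1, i.e. A³/T = Q²/g = 2.77²/9.81 = 0.7822.
At y = 0.615 m: A³/T = 0.2738 — too small.
At y = 0.808 m: A³/T = 0.7824 — close enough.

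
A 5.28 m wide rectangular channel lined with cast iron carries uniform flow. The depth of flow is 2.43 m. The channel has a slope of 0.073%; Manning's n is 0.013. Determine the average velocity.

Flow area A = b·y = 5.28 × 2.43 = 12.83 m². Wetted perimeter P = b + 2y = 5.28 + 2×2.43 = 10.14 m.
Hydraulic radius R = A/P = 12.83/10.14 = 1.265 m.
From Manning's equation, V = (1/n) R^(2/3) S^(1/2) = (1/0.013) × 1.265^(2/3) × 0.00073^(1/2) = 2.43 m/s.

V = 2.43 m/s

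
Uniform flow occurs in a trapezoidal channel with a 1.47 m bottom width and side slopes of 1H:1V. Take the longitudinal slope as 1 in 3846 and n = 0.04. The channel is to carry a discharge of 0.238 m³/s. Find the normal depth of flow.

y_n = 0.561 m

Manning's equation rearranged: A R^(2/3) = nQ / (1·√S) = 0.04 × 0.238 / (√0.00026) = 0.5904.
At y = 0.472 m: A R^(2/3) = 0.4349 — low.
At y = 0.703 m: A R^(2/3) = 0.886 — high.
At y = 0.561 m: A R^(2/3) = 0.5901 — close enough.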